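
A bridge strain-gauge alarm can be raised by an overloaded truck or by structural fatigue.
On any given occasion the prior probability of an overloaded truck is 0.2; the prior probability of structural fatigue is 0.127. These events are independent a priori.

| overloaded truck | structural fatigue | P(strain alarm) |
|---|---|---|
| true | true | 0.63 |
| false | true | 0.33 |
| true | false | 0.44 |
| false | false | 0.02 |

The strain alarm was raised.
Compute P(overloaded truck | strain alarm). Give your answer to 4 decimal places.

P(overloaded truck | strain alarm) ≈ 0.6615

By total probability over the 4 (overloaded truck, structural fatigue) configurations:
  P(strain alarm) = 0.02×0.8×0.873 + 0.33×0.8×0.127 + 0.44×0.2×0.873 + 0.63×0.2×0.127
        = 0.013968 + 0.033528 + 0.076824 + 0.016002 = 0.140322
The terms with overloaded truck present sum to 0.092826, so
  P(overloaded truck | strain alarm) = 0.092826 / 0.140322 ≈ 0.6615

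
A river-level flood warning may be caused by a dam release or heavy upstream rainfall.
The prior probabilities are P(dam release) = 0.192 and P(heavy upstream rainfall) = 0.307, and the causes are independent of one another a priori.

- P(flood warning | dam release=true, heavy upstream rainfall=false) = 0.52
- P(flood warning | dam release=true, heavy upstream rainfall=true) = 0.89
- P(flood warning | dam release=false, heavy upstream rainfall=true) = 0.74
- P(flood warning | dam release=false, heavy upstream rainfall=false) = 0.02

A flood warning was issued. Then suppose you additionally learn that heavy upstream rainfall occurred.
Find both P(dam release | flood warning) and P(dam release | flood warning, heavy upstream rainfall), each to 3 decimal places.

P(flood warning) = 0.02×0.808×0.693 + 0.74×0.808×0.307 + 0.52×0.192×0.693 + 0.89×0.192×0.307 = 0.011199 + 0.183561 + 0.069189 + 0.052460 = 0.316409
Of this, 0.121649 comes from 0.069189 + 0.052460 (the dam release=true cases).
Hence the posterior is 0.121649/0.316409 ≈ 0.384.

Now condition on the additional information:
P(flood warning | heavy upstream rainfall) = 0.74×0.808 + 0.89×0.192 = 0.597920 + 0.170880 = 0.768800
The dam release-present share is 0.89×0.192 = 0.170880.
P(dam release | flood warning, heavy upstream rainfall) = 0.170880 / 0.768800 ≈ 0.222
This is intercausal reasoning (explaining away): once heavy upstream rainfall accounts for the flood warning, dam release becomes less likely.

P(dam release | flood warning) ≈ 0.384; P(dam release | flood warning, heavy upstream rainfall) ≈ 0.222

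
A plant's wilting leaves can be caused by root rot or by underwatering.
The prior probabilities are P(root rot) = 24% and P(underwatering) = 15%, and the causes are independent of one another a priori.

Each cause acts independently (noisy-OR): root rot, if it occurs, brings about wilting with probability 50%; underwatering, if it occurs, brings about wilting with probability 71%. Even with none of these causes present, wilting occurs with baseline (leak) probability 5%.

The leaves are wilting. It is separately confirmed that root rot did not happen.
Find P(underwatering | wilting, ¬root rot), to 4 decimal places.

P(underwatering | wilting, ¬root rot) ≈ 0.7189

Under noisy-OR, P(wilting | causes) = 1 − (1−0.05)·∏(1−qᵢ) over the active causes.
P(wilting | ¬root rot) = 0.05*0.85 + 0.7245*0.15 = 0.042500 + 0.108675 = 0.151175
Of this, 0.108675 comes from 0.7245*0.15 (the underwatering=true cases).
Hence the posterior is 0.108675/0.151175 ≈ 0.7189.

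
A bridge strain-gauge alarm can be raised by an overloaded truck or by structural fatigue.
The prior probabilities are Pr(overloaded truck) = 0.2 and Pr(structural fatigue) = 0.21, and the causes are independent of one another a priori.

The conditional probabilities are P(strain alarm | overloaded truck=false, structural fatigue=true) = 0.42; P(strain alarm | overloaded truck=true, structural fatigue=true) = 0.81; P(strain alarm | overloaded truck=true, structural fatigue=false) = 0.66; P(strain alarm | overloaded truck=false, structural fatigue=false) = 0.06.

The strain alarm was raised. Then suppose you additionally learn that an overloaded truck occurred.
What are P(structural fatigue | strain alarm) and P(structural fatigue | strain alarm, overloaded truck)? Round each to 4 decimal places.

P(strain alarm) = 0.06·0.8·0.79 + 0.42·0.8·0.21 + 0.66·0.2·0.79 + 0.81·0.2·0.21 = 0.037920 + 0.070560 + 0.104280 + 0.034020 = 0.246780
The structural fatigue-present share is 0.070560 + 0.034020 = 0.104580.
So P(structural fatigue | strain alarm) = 0.104580/0.246780 ≈ 0.4238.

With the extra evidence:
Numerator (weight on configurations with structural fatigue): 0.81×0.21 = 0.170100
Denominator P(strain alarm | overloaded truck): 0.66×0.79 + 0.81×0.21 = 0.691500
Posterior = 0.170100 / 0.691500 ≈ 0.2460

P(structural fatigue | strain alarm) ≈ 0.4238; P(structural fatigue | strain alarm, overloaded truck) ≈ 0.2460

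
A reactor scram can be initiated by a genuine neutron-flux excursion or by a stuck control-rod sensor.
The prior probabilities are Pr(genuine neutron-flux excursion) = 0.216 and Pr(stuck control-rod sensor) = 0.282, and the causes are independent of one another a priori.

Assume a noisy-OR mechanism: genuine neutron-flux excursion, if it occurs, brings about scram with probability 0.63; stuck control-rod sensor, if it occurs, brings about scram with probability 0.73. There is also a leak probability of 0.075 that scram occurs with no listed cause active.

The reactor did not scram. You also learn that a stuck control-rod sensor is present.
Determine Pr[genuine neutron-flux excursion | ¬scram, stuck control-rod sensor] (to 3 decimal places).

Under noisy-OR, P(scram | causes) = 1 − (1−0.075)·∏(1−qᵢ) over the active causes.
P(¬scram | stuck control-rod sensor) = 0.24975×0.784 + 0.092407×0.216 = 0.195804 + 0.019960 = 0.215764
Of this, 0.019960 comes from 0.092407×0.216 (the genuine neutron-flux excursion=true cases).
Hence the posterior is 0.019960/0.215764 ≈ 0.093.

Pr[genuine neutron-flux excursion | ¬scram, stuck control-rod sensor] ≈ 0.093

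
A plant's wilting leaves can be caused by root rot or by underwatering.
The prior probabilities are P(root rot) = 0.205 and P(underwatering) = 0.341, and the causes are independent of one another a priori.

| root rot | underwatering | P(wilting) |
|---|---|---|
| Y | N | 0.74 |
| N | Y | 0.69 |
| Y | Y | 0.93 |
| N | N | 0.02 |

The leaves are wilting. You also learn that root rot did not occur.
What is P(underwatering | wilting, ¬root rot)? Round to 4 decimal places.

P(underwatering | wilting, ¬root rot) ≈ 0.9470

By total probability over both values of underwatering:
  P(wilting | ¬root rot) = 0.02·0.659 + 0.69·0.341
        = 0.013180 + 0.235290 = 0.248470
The terms with underwatering present sum to 0.235290, so
  P(underwatering | wilting, ¬root rot) = 0.235290 / 0.248470 ≈ 0.9470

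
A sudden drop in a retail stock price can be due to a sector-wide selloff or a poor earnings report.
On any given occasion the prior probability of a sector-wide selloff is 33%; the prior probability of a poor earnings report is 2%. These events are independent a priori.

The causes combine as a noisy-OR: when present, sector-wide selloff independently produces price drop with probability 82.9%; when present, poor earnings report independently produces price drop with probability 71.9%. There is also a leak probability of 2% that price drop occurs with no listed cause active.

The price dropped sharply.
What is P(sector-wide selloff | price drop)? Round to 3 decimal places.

P(sector-wide selloff | price drop) ≈ 0.923

Under noisy-OR, P(price drop | causes) = 1 − (1−0.02)·∏(1−qᵢ) over the active causes.
P(price drop) = 0.02*0.67*0.98 + 0.72462*0.67*0.02 + 0.83242*0.33*0.98 + 0.95291*0.33*0.02 = 0.013132 + 0.009710 + 0.269205 + 0.006289 = 0.298336
The sector-wide selloff-present share is 0.269205 + 0.006289 = 0.275494.
Hence the posterior is 0.275494/0.298336 ≈ 0.923.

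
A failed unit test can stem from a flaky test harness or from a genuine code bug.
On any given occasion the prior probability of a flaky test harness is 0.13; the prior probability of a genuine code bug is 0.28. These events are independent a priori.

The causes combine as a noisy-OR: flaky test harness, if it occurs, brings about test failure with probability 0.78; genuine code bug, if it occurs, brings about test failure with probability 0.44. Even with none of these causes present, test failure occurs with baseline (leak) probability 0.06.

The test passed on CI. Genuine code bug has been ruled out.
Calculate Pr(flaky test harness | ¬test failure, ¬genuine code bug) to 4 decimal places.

Under noisy-OR, P(test failure | causes) = 1 − (1−0.06)·∏(1−qᵢ) over the active causes.
P(¬test failure | ¬genuine code bug) = 0.94·0.87 + 0.2068·0.13 = 0.817800 + 0.026884 = 0.844684
Restricting to configurations with flaky test harness present: 0.2068·0.13 = 0.026884.
So P(flaky test harness | ¬test failure, ¬genuine code bug) = 0.026884/0.844684 ≈ 0.0318.

Pr(flaky test harness | ¬test failure, ¬genuine code bug) ≈ 0.0318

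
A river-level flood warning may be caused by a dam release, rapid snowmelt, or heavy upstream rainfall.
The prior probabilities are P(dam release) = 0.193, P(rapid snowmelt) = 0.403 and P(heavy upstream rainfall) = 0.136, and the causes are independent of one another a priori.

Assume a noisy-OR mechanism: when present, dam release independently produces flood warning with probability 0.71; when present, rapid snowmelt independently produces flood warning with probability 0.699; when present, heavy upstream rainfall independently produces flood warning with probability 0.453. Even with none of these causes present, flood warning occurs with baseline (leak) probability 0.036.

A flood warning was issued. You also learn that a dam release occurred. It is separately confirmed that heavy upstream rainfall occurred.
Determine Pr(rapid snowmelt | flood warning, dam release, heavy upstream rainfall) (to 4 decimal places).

Under noisy-OR, P(flood warning | causes) = 1 − (1−0.036)·∏(1−qᵢ) over the active causes.
By total probability over both values of rapid snowmelt:
  P(flood warning | dam release, heavy upstream rainfall) = 0.847081·0.597 + 0.953971·0.403
        = 0.505707 + 0.384450 = 0.890157
The terms with rapid snowmelt present sum to 0.384450, so
  P(rapid snowmelt | flood warning, dam release, heavy upstream rainfall) = 0.384450 / 0.890157 ≈ 0.4319

Pr(rapid snowmelt | flood warning, dam release, heavy upstream rainfall) ≈ 0.4319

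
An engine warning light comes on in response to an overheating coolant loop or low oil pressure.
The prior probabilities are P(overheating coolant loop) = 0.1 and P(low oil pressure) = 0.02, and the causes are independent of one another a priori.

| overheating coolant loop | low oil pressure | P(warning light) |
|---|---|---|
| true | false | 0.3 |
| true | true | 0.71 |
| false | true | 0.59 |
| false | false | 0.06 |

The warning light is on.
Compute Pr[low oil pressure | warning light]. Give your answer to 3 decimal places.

Weight on low oil pressure=true, given the evidence: 0.010620 + 0.001420 = 0.012040
Denominator P(warning light): 0.06*0.9*0.98 + 0.59*0.9*0.02 + 0.3*0.1*0.98 + 0.71*0.1*0.02 = 0.094360
Posterior = 0.012040 / 0.094360 ≈ 0.128

Pr[low oil pressure | warning light] ≈ 0.128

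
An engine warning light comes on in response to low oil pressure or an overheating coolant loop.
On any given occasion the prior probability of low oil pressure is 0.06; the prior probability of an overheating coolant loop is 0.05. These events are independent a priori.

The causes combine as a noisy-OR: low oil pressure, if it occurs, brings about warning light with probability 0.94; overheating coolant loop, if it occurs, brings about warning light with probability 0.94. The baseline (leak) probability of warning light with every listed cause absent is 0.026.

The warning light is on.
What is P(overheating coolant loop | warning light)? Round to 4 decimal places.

Under noisy-OR, P(warning light | causes) = 1 − (1−0.026)·∏(1−qᵢ) over the active causes.
P(warning light) = 0.026*0.94*0.95 + 0.94156*0.94*0.05 + 0.94156*0.06*0.95 + 0.996494*0.06*0.05 = 0.023218 + 0.044253 + 0.053669 + 0.002989 = 0.124129
Restricting to configurations with overheating coolant loop present: 0.044253 + 0.002989 = 0.047242.
So P(overheating coolant loop | warning light) = 0.047242/0.124129 ≈ 0.3806.

P(overheating coolant loop | warning light) ≈ 0.3806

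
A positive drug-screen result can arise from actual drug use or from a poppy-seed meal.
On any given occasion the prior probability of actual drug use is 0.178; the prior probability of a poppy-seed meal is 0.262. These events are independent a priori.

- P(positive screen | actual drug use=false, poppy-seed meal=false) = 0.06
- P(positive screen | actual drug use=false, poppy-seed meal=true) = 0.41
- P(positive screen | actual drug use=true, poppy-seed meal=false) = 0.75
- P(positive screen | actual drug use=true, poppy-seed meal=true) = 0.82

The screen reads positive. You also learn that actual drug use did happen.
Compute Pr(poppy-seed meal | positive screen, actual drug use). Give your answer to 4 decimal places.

P(positive screen | actual drug use) = 0.75*0.738 + 0.82*0.262 = 0.553500 + 0.214840 = 0.768340
The poppy-seed meal-present share is 0.82*0.262 = 0.214840.
So P(poppy-seed meal | positive screen, actual drug use) = 0.214840/0.768340 ≈ 0.2796.

Pr(poppy-seed meal | positive screen, actual drug use) ≈ 0.2796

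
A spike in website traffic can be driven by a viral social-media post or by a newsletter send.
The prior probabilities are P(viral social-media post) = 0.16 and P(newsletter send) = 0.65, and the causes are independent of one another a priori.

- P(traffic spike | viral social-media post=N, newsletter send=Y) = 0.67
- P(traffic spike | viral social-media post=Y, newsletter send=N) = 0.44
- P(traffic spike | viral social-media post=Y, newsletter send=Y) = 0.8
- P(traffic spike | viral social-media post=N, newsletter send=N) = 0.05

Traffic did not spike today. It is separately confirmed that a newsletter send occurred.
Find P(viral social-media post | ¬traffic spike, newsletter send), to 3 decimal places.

By total probability over both values of viral social-media post:
  P(¬traffic spike | newsletter send) = 0.33×0.84 + 0.2×0.16
        = 0.277200 + 0.032000 = 0.309200
The terms with viral social-media post present sum to 0.032000, so
  P(viral social-media post | ¬traffic spike, newsletter send) = 0.032000 / 0.309200 ≈ 0.103

P(viral social-media post | ¬traffic spike, newsletter send) ≈ 0.103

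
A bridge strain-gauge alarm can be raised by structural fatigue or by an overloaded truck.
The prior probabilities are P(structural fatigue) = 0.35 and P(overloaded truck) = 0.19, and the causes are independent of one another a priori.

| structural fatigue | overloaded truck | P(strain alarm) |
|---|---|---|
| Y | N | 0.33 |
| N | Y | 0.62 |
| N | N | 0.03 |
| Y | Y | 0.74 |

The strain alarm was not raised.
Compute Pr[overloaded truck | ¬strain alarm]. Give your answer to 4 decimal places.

Pr[overloaded truck | ¬strain alarm] ≈ 0.0840

Enumerate the 4 (structural fatigue, overloaded truck) configurations and weight by the priors:
  P(¬strain alarm) = 0.97×0.65×0.81 + 0.38×0.65×0.19 + 0.67×0.35×0.81 + 0.26×0.35×0.19
        = 0.510705 + 0.046930 + 0.189945 + 0.017290 = 0.764870
The terms with overloaded truck present sum to 0.064220, so
  P(overloaded truck | ¬strain alarm) = 0.064220 / 0.764870 ≈ 0.0840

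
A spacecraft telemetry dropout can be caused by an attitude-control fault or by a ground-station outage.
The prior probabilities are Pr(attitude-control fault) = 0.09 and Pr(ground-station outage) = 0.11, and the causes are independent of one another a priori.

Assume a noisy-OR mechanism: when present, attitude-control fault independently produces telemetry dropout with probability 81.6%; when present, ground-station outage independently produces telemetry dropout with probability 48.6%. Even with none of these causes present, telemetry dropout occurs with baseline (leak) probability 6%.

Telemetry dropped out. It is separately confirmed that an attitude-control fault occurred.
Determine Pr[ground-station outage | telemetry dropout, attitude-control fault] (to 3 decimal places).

Under noisy-OR, P(telemetry dropout | causes) = 1 − (1−0.06)·∏(1−qᵢ) over the active causes.
By total probability over both values of ground-station outage:
  P(telemetry dropout | attitude-control fault) = 0.82704*0.89 + 0.911099*0.11
        = 0.736066 + 0.100221 = 0.836287
The terms with ground-station outage present sum to 0.100221, so
  P(ground-station outage | telemetry dropout, attitude-control fault) = 0.100221 / 0.836287 ≈ 0.120

Pr[ground-station outage | telemetry dropout, attitude-control fault] ≈ 0.120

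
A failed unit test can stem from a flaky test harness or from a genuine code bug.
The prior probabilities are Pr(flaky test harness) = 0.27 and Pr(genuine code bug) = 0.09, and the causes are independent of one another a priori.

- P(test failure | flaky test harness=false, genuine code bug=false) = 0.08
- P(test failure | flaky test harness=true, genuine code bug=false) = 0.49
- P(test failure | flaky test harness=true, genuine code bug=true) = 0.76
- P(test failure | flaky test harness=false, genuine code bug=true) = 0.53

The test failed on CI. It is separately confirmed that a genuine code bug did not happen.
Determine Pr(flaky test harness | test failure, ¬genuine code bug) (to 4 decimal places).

Pr(flaky test harness | test failure, ¬genuine code bug) ≈ 0.6938

By total probability over both values of flaky test harness:
  P(test failure | ¬genuine code bug) = 0.08×0.73 + 0.49×0.27
        = 0.058400 + 0.132300 = 0.190700
The terms with flaky test harness present sum to 0.132300, so
  P(flaky test harness | test failure, ¬genuine code bug) = 0.132300 / 0.190700 ≈ 0.6938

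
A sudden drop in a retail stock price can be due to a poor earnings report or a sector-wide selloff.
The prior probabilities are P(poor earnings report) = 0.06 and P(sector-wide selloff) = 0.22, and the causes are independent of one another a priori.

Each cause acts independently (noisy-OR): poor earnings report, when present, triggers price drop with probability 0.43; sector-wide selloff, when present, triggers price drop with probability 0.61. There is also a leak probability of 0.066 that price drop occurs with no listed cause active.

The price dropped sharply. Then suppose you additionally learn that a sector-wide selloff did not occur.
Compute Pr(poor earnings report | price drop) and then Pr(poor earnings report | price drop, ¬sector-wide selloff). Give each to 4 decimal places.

Pr(poor earnings report | price drop) ≈ 0.1524; Pr(poor earnings report | price drop, ¬sector-wide selloff) ≈ 0.3114

Under noisy-OR, P(price drop | causes) = 1 − (1−0.066)·∏(1−qᵢ) over the active causes.
P(price drop) = 0.066×0.94×0.78 + 0.63574×0.94×0.22 + 0.46762×0.06×0.78 + 0.792372×0.06×0.22 = 0.048391 + 0.131471 + 0.021885 + 0.010459 = 0.212206
The poor earnings report-present share is 0.021885 + 0.010459 = 0.032344.
P(poor earnings report | price drop) = 0.032344 / 0.212206 ≈ 0.1524

Now also conditioning on sector-wide selloff≠true:
P(price drop | ¬sector-wide selloff) = 0.066·0.94 + 0.46762·0.06 = 0.062040 + 0.028057 = 0.090097
Restricting to configurations with poor earnings report present: 0.46762·0.06 = 0.028057.
Hence the posterior is 0.028057/0.090097 ≈ 0.3114.
With sector-wide selloff excluded, poor earnings report must carry more of the explanatory weight for the price drop.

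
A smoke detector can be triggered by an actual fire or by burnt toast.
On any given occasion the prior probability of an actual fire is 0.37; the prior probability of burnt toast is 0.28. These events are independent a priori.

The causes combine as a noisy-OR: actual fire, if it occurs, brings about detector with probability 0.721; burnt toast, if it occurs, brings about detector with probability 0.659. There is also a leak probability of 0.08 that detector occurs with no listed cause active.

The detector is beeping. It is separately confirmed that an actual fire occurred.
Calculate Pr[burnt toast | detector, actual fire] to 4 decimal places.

Under noisy-OR, P(detector | causes) = 1 − (1−0.08)·∏(1−qᵢ) over the active causes.
P(detector | actual fire) = 0.74332*0.72 + 0.912472*0.28 = 0.535190 + 0.255492 = 0.790682
Restricting to configurations with burnt toast present: 0.912472*0.28 = 0.255492.
So P(burnt toast | detector, actual fire) = 0.255492/0.790682 ≈ 0.3231.

Pr[burnt toast | detector, actual fire] ≈ 0.3231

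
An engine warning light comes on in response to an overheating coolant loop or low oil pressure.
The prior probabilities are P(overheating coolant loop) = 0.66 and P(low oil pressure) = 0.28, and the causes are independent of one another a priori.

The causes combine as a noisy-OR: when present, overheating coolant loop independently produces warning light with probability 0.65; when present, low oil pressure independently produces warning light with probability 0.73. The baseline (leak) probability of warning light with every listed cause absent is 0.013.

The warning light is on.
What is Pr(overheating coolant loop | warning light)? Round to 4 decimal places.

Under noisy-OR, P(warning light | causes) = 1 − (1−0.013)·∏(1−qᵢ) over the active causes.
P(warning light) = 0.013·0.34·0.72 + 0.73351·0.34·0.28 + 0.65455·0.66·0.72 + 0.906729·0.66·0.28 = 0.003182 + 0.069830 + 0.311042 + 0.167564 = 0.551618
Of this, 0.478606 comes from 0.311042 + 0.167564 (the overheating coolant loop=true cases).
Hence the posterior is 0.478606/0.551618 ≈ 0.8676.

Pr(overheating coolant loop | warning light) ≈ 0.8676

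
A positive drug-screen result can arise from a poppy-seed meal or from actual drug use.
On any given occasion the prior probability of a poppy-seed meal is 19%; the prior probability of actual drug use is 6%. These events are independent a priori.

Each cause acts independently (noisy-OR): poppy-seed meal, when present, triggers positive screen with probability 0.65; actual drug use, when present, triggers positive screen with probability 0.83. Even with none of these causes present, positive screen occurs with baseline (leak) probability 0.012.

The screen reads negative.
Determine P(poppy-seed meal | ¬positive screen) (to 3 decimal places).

Under noisy-OR, P(positive screen | causes) = 1 − (1−0.012)·∏(1−qᵢ) over the active causes.
By total probability over the 4 (poppy-seed meal, actual drug use) configurations:
  P(¬positive screen) = 0.988·0.81·0.94 + 0.16796·0.81·0.06 + 0.3458·0.19·0.94 + 0.058786·0.19·0.06
        = 0.752263 + 0.008163 + 0.061760 + 0.000670 = 0.822856
The terms with poppy-seed meal present sum to 0.062430, so
  P(poppy-seed meal | ¬positive screen) = 0.062430 / 0.822856 ≈ 0.076

P(poppy-seed meal | ¬positive screen) ≈ 0.076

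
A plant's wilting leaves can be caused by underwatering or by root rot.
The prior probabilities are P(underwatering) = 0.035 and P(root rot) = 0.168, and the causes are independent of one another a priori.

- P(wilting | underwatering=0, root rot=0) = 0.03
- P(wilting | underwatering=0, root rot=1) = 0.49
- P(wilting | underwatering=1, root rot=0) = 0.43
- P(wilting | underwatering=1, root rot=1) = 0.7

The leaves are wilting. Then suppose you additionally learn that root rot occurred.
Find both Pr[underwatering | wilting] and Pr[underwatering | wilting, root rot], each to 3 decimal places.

Pr[underwatering | wilting] ≈ 0.138; Pr[underwatering | wilting, root rot] ≈ 0.049

P(wilting) = 0.03*0.965*0.832 + 0.49*0.965*0.168 + 0.43*0.035*0.832 + 0.7*0.035*0.168 = 0.024086 + 0.079439 + 0.012522 + 0.004116 = 0.120163
Restricting to configurations with underwatering present: 0.012522 + 0.004116 = 0.016638.
So P(underwatering | wilting) = 0.016638/0.120163 ≈ 0.138.

With the extra evidence:
Numerator (weight on configurations with underwatering): 0.7×0.035 = 0.024500
Normalizer over all consistent configurations: 0.49×0.965 + 0.7×0.035 = 0.497350
P(underwatering | wilting, root rot) = 0.024500/0.497350 ≈ 0.049
The drop from 0.138 to 0.049 is the explaining-away (discounting) effect.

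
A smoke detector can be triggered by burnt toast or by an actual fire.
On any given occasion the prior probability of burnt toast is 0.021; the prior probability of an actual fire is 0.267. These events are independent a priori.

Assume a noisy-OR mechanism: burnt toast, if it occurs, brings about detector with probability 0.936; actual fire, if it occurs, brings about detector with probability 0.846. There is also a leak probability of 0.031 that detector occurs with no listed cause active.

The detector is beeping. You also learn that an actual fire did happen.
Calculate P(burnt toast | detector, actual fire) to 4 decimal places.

P(burnt toast | detector, actual fire) ≈ 0.0244

Under noisy-OR, P(detector | causes) = 1 − (1−0.031)·∏(1−qᵢ) over the active causes.
Sum P(detector|·) weighted by the priors over both values of burnt toast:
  P(detector | actual fire) = 0.850774×0.979 + 0.99045×0.021
        = 0.832908 + 0.020799 = 0.853707
Keeping only the burnt toast-present terms gives 0.020799, so
  P(burnt toast | detector, actual fire) = 0.020799 / 0.853707 ≈ 0.0244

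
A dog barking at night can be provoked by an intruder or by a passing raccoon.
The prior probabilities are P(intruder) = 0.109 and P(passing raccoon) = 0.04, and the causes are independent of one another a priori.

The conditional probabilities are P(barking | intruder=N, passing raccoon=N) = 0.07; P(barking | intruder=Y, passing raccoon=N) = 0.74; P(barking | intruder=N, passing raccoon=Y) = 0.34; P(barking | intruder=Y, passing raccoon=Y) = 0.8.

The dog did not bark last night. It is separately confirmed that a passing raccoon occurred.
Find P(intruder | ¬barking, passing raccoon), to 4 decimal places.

P(¬barking | passing raccoon) = 0.66×0.891 + 0.2×0.109 = 0.588060 + 0.021800 = 0.609860
Restricting to configurations with intruder present: 0.2×0.109 = 0.021800.
Hence the posterior is 0.021800/0.609860 ≈ 0.0357.

P(intruder | ¬barking, passing raccoon) ≈ 0.0357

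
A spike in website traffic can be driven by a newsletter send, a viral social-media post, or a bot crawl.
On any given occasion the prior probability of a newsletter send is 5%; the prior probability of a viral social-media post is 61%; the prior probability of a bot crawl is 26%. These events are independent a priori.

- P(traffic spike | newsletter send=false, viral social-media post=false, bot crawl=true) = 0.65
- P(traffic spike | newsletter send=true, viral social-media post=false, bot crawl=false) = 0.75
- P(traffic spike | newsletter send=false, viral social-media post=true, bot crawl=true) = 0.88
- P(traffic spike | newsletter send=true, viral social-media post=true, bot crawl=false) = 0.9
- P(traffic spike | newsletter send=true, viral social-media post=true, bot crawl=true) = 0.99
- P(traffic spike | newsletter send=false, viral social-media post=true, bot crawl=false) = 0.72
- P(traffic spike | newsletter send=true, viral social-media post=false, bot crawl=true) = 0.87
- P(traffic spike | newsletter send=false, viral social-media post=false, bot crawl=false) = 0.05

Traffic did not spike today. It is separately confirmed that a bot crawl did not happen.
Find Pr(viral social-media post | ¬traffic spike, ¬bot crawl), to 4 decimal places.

Pr(viral social-media post | ¬traffic spike, ¬bot crawl) ≈ 0.3166

P(¬traffic spike | ¬bot crawl) = 0.95·0.95·0.39 + 0.28·0.95·0.61 + 0.25·0.05·0.39 + 0.1·0.05·0.61 = 0.351975 + 0.162260 + 0.004875 + 0.003050 = 0.522160
Of this, 0.165310 comes from 0.162260 + 0.003050 (the viral social-media post=true cases).
P(viral social-media post | ¬traffic spike, ¬bot crawl) = 0.165310 / 0.522160 ≈ 0.3166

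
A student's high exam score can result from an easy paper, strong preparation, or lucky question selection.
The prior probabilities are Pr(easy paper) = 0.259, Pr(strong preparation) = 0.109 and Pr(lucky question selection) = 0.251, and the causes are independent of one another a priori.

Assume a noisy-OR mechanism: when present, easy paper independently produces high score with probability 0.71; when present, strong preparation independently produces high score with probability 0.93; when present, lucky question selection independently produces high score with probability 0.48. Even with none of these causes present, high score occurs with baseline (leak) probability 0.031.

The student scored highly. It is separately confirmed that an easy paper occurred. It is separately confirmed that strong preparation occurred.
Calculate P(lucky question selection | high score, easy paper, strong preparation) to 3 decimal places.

P(lucky question selection | high score, easy paper, strong preparation) ≈ 0.253

Under noisy-OR, P(high score | causes) = 1 − (1−0.031)·∏(1−qᵢ) over the active causes.
P(high score | easy paper, strong preparation) = 0.980329*0.749 + 0.989771*0.251 = 0.734266 + 0.248433 = 0.982699
The lucky question selection-present share is 0.989771*0.251 = 0.248433.
P(lucky question selection | high score, easy paper, strong preparation) = 0.248433 / 0.982699 ≈ 0.253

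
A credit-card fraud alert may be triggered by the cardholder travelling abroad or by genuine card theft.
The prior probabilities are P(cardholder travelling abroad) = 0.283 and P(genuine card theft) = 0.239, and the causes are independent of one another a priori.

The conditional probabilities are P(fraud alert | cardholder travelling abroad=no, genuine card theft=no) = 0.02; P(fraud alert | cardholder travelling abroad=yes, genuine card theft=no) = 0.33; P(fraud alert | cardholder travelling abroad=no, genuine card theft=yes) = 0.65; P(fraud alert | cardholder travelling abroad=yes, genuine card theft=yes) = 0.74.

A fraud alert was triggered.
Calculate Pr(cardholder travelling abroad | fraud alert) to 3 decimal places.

Pr(cardholder travelling abroad | fraud alert) ≈ 0.498

Sum P(fraud alert|·) weighted by the priors over the 4 (cardholder travelling abroad, genuine card theft) configurations:
  P(fraud alert) = 0.02*0.717*0.761 + 0.65*0.717*0.239 + 0.33*0.283*0.761 + 0.74*0.283*0.239
        = 0.010913 + 0.111386 + 0.071070 + 0.050051 = 0.243420
Configurations with cardholder travelling abroad contribute 0.121121, so
  P(cardholder travelling abroad | fraud alert) = 0.121121 / 0.243420 ≈ 0.498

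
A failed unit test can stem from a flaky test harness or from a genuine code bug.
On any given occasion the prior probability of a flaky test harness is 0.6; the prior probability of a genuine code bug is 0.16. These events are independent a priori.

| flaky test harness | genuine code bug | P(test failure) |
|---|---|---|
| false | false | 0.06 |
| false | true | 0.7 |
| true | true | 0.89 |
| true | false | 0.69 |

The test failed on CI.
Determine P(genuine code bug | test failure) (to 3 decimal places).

P(genuine code bug | test failure) ≈ 0.261

Enumerate the 4 (flaky test harness, genuine code bug) configurations and weight by the priors:
  P(test failure) = 0.06·0.4·0.84 + 0.7·0.4·0.16 + 0.69·0.6·0.84 + 0.89·0.6·0.16
        = 0.020160 + 0.044800 + 0.347760 + 0.085440 = 0.498160
The terms with genuine code bug present sum to 0.130240, so
  P(genuine code bug | test failure) = 0.130240 / 0.498160 ≈ 0.261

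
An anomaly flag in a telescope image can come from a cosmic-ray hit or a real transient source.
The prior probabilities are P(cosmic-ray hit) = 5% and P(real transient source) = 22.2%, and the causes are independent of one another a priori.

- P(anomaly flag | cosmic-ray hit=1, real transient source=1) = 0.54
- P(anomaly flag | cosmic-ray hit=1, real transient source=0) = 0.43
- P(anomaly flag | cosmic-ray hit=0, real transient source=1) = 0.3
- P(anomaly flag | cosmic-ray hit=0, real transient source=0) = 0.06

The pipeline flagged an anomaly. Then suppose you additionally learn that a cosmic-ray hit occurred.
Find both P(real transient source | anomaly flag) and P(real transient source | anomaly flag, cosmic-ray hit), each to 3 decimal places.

Weight on real transient source=true, given the evidence: 0.063270 + 0.005994 = 0.069264
Denominator P(anomaly flag): 0.06·0.95·0.778 + 0.3·0.95·0.222 + 0.43·0.05·0.778 + 0.54·0.05·0.222 = 0.130337
P(real transient source | anomaly flag) = 0.069264/0.130337 ≈ 0.531

Now also conditioning on cosmic-ray hit=true:
Numerator (weight on configurations with real transient source): 0.54×0.222 = 0.119880
Denominator P(anomaly flag | cosmic-ray hit): 0.43×0.778 + 0.54×0.222 = 0.454420
Posterior = 0.119880 / 0.454420 ≈ 0.264
The drop from 0.531 to 0.264 is the explaining-away (discounting) effect.

P(real transient source | anomaly flag) ≈ 0.531; P(real transient source | anomaly flag, cosmic-ray hit) ≈ 0.264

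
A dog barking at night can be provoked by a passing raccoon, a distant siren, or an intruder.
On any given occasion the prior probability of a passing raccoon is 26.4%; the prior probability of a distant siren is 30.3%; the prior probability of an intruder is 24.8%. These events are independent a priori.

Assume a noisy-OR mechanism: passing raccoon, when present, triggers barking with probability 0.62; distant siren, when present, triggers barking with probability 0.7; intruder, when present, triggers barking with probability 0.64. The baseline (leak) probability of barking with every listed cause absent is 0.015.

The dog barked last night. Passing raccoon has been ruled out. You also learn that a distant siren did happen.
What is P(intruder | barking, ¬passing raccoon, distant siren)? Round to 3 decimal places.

Under noisy-OR, P(barking | causes) = 1 − (1−0.015)·∏(1−qᵢ) over the active causes.
Sum P(barking|·) weighted by the priors over both values of intruder:
  P(barking | ¬passing raccoon, distant siren) = 0.7045×0.752 + 0.89362×0.248
        = 0.529784 + 0.221618 = 0.751402
Keeping only the intruder-present terms gives 0.221618, so
  P(intruder | barking, ¬passing raccoon, distant siren) = 0.221618 / 0.751402 ≈ 0.295

P(intruder | barking, ¬passing raccoon, distant siren) ≈ 0.295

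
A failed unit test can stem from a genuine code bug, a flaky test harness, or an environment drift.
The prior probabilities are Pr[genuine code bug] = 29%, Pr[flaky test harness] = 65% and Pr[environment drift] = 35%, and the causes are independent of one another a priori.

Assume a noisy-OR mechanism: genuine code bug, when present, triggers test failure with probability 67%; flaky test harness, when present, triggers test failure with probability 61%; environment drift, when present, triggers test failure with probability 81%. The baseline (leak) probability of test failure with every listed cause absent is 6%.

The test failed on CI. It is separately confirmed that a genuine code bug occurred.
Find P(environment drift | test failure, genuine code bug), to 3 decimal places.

P(environment drift | test failure, genuine code bug) ≈ 0.390

Under noisy-OR, P(test failure | causes) = 1 − (1−0.06)·∏(1−qᵢ) over the active causes.
For the numerator, keep only environment drift=true terms: 0.115280 + 0.222271 = 0.337551
Denominator P(test failure | genuine code bug): 0.6898×0.35×0.65 + 0.941062×0.35×0.35 + 0.879022×0.65×0.65 + 0.977014×0.65×0.35 = 0.865867
Posterior = 0.337551 / 0.865867 ≈ 0.390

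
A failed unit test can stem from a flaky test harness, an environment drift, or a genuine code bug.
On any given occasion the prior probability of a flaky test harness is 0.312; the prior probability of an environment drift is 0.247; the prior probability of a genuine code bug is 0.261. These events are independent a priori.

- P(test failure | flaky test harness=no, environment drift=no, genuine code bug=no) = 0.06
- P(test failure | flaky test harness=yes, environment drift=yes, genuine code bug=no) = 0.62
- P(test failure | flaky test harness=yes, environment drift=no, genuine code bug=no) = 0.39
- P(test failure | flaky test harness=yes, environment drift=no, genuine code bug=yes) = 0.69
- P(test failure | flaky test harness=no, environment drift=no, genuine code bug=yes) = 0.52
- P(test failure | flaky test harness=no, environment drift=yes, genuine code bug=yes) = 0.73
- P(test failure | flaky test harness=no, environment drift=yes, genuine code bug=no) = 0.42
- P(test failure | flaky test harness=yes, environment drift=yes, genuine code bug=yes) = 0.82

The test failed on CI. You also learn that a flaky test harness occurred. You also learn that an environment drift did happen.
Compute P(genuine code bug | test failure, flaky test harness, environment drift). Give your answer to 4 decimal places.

Sum P(test failure|·) weighted by the priors over both values of genuine code bug:
  P(test failure | flaky test harness, environment drift) = 0.62×0.739 + 0.82×0.261
        = 0.458180 + 0.214020 = 0.672200
Keeping only the genuine code bug-present terms gives 0.214020, so
  P(genuine code bug | test failure, flaky test harness, environment drift) = 0.214020 / 0.672200 ≈ 0.3184

P(genuine code bug | test failure, flaky test harness, environment drift) ≈ 0.3184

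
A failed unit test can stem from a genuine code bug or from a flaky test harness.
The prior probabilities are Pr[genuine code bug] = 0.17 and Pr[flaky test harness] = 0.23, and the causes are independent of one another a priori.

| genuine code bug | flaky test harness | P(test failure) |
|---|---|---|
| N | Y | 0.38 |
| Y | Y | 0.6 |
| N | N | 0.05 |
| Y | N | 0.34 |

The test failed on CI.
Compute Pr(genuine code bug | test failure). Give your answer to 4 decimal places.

Sum P(test failure|·) weighted by the priors over the 4 (genuine code bug, flaky test harness) configurations:
  P(test failure) = 0.05*0.83*0.77 + 0.38*0.83*0.23 + 0.34*0.17*0.77 + 0.6*0.17*0.23
        = 0.031955 + 0.072542 + 0.044506 + 0.023460 = 0.172463
The terms with genuine code bug present sum to 0.067966, so
  P(genuine code bug | test failure) = 0.067966 / 0.172463 ≈ 0.3941

Pr(genuine code bug | test failure) ≈ 0.3941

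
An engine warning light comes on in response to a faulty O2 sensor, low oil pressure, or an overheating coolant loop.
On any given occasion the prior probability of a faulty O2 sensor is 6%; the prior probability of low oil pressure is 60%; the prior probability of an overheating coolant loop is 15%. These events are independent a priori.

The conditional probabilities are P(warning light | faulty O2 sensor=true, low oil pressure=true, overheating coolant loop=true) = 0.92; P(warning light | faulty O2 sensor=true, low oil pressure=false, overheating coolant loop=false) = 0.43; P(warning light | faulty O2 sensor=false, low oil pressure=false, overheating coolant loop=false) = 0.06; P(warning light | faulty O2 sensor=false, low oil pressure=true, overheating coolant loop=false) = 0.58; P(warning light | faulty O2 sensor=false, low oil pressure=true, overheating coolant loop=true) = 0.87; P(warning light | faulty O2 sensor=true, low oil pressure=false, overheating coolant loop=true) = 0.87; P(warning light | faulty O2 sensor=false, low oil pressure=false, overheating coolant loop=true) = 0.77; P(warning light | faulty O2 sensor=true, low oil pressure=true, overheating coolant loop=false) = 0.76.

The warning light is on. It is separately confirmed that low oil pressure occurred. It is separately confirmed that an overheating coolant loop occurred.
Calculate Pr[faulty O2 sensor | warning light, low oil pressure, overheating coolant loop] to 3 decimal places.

For the numerator, keep only faulty O2 sensor=true terms: 0.92·0.06 = 0.055200
The normalizing constant is 0.87·0.94 + 0.92·0.06 = 0.873000
Posterior = 0.055200 / 0.873000 ≈ 0.063

Pr[faulty O2 sensor | warning light, low oil pressure, overheating coolant loop] ≈ 0.063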